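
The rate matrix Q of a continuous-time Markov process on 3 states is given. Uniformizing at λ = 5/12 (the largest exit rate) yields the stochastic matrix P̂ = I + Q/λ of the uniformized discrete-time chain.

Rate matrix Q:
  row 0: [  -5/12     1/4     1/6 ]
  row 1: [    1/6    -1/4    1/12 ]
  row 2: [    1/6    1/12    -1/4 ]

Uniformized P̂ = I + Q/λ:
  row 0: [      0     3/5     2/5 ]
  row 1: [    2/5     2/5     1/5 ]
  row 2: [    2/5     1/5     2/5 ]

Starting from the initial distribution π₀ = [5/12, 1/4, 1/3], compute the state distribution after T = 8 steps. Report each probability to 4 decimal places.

t=0: π = [0.4167, 0.2500, 0.3333]
t=1: π = [0.2333, 0.4167, 0.3500]
t=2: π = [0.3067, 0.3767, 0.3167]
t=3: π = [0.2773, 0.3980, 0.3247]
t=4: π = [0.2891, 0.3905, 0.3204]
t=5: π = [0.2844, 0.3937, 0.3219]
t=6: π = [0.2863, 0.3925, 0.3213]
t=7: π = [0.2855, 0.3930, 0.3215]
t=8: π = [0.2858, 0.3928, 0.3214]

π = [0.2858, 0.3928, 0.3214]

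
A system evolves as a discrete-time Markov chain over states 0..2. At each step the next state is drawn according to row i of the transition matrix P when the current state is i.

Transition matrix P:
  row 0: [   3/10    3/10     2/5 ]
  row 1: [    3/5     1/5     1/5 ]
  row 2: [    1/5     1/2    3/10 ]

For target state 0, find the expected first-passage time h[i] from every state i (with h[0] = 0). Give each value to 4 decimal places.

First-step conditioning: h[0] = 0; for i ≠ 0, h[i] = 1 + Σ_k P[i][k]·h[k].
  h[1] = 1 + 1/5·h[1] + 1/5·h[2]
  h[2] = 1 + 1/2·h[1] + 3/10·h[2]
Solving the 2×2 linear system over states ≠ 0 gives exactly h = [0, 45/23, 65/23] (h[0] = 0 is the target).

h = [0.0000, 1.9565, 2.8261]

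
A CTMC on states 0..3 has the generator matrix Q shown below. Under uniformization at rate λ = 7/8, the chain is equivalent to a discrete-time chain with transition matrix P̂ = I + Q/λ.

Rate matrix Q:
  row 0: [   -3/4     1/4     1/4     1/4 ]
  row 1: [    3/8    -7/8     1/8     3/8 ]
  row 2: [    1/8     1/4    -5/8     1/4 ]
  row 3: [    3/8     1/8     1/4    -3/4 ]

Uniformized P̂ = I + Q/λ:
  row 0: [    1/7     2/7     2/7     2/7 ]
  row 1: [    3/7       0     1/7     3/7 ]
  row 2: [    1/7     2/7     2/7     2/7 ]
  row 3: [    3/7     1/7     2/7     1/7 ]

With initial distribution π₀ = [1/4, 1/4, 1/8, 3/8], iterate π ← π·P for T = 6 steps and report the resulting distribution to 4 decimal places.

π = [0.2760, 0.1918, 0.2583, 0.2739]

t=0: π = [0.2500, 0.2500, 0.1250, 0.3750]
t=1: π = [0.3214, 0.1607, 0.2500, 0.2679]
t=2: π = [0.2653, 0.2015, 0.2628, 0.2704]
t=3: π = [0.2777, 0.1895, 0.2569, 0.2759]
t=4: π = [0.2758, 0.1922, 0.2586, 0.2734]
t=5: π = [0.2759, 0.1918, 0.2583, 0.2741]
t=6: π = [0.2760, 0.1918, 0.2583, 0.2739]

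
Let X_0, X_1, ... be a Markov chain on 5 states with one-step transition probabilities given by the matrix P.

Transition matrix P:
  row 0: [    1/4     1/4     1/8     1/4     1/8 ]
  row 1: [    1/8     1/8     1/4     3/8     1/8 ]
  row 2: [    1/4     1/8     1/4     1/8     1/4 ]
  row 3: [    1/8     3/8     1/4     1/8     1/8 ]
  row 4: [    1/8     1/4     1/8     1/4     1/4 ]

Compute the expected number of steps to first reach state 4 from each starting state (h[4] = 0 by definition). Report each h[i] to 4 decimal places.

First-step conditioning: h[4] = 0; for i ≠ 4, h[i] = 1 + Σ_k P[i][k]·h[k].
  h[0] = 1 + 1/4·h[0] + 1/4·h[1] + 1/8·h[2] + 1/4·h[3]
  h[1] = 1 + 1/8·h[0] + 1/8·h[1] + 1/4·h[2] + 3/8·h[3]
  h[2] = 1 + 1/4·h[0] + 1/8·h[1] + 1/4·h[2] + 1/8·h[3]
  h[3] = 1 + 1/8·h[0] + 3/8·h[1] + 1/4·h[2] + 1/8·h[3]
Solving the 4×4 linear system over states ≠ 4 gives exactly h = [232/35, 228/35, 40/7, 228/35, 0] (h[4] = 0 is the target).

h = [6.6286, 6.5143, 5.7143, 6.5143, 0.0000]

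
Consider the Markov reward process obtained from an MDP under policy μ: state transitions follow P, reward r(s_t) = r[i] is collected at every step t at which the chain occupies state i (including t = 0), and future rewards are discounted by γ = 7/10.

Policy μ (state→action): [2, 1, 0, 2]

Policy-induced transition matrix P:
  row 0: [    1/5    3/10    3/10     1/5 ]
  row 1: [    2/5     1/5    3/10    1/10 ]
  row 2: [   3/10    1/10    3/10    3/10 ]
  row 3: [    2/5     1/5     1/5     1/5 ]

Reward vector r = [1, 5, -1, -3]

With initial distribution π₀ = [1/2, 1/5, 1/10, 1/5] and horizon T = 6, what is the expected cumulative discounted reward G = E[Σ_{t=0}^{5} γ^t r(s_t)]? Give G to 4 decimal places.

t=0: π = [0.5000, 0.2000, 0.1000, 0.2000], E[r] = 0.8000, γ^t·E[r] = 0.800000, running G = 0.800000
t=1: π = [0.2900, 0.2400, 0.2800, 0.1900], E[r] = 0.6400, γ^t·E[r] = 0.448000, running G = 1.248000
t=2: π = [0.3140, 0.2010, 0.2810, 0.2040], E[r] = 0.4260, γ^t·E[r] = 0.208740, running G = 1.456740
t=3: π = [0.3091, 0.2033, 0.2796, 0.2080], E[r] = 0.4220, γ^t·E[r] = 0.144746, running G = 1.601486
t=4: π = [0.3102, 0.2030, 0.2792, 0.2076], E[r] = 0.4229, γ^t·E[r] = 0.101533, running G = 1.703019
t=5: π = [0.3100, 0.2031, 0.2792, 0.2076], E[r] = 0.4234, γ^t·E[r] = 0.071167, running G = 1.774186

G = 1.7742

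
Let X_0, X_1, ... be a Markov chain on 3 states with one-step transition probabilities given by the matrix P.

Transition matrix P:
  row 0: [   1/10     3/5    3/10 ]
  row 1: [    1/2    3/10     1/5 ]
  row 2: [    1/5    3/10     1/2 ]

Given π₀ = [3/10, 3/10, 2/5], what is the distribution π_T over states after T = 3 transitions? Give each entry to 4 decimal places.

t=0: π = [0.3000, 0.3000, 0.4000]
t=1: π = [0.2600, 0.3900, 0.3500]
t=2: π = [0.2910, 0.3780, 0.3310]
t=3: π = [0.2843, 0.3873, 0.3284]

π = [0.2843, 0.3873, 0.3284]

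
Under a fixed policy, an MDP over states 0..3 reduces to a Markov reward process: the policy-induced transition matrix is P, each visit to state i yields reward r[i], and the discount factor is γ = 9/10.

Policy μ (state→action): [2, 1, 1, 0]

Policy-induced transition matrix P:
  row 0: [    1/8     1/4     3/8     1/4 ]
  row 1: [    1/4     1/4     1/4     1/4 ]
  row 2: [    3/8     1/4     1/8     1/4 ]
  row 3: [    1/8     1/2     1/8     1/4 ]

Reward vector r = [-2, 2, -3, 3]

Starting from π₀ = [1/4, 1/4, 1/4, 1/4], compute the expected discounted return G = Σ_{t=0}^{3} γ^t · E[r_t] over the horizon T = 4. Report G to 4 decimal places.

G = 0.6860

t=0: π = [0.2500, 0.2500, 0.2500, 0.2500], E[r] = 0.0000, γ^t·E[r] = 0.000000, running G = 0.000000
t=1: π = [0.2188, 0.3125, 0.2188, 0.2500], E[r] = 0.2813, γ^t·E[r] = 0.253125, running G = 0.253125
t=2: π = [0.2188, 0.3125, 0.2188, 0.2500], E[r] = 0.2813, γ^t·E[r] = 0.227813, running G = 0.480938
t=3: π = [0.2188, 0.3125, 0.2188, 0.2500], E[r] = 0.2813, γ^t·E[r] = 0.205031, running G = 0.685969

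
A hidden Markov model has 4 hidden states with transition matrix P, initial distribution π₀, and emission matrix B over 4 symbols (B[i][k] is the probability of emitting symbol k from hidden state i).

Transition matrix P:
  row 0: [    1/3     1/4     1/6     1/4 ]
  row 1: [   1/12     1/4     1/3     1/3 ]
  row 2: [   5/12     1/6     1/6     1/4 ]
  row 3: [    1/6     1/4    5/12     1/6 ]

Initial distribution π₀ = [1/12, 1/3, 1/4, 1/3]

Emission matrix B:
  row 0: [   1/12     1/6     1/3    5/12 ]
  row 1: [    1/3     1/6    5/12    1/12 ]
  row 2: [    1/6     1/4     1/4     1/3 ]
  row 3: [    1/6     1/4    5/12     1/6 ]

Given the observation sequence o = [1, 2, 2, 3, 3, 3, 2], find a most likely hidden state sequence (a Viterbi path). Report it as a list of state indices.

t=0: δ = [1.389e-02, 5.556e-02, 6.250e-02, 8.333e-02]  (obs o_0=1)
t=1: δ = [8.681e-03, 8.681e-03, 8.681e-03, 7.716e-03]  ψ = [2, 3, 3, 1]  (obs o_1=2)
t=2: δ = [1.206e-03, 9.042e-04, 8.038e-04, 1.206e-03]  ψ = [2, 0, 3, 1]  (obs o_2=2)
t=3: δ = [1.674e-04, 2.512e-05, 1.674e-04, 5.023e-05]  ψ = [0, 0, 3, 0]  (obs o_3=3)
t=4: δ = [2.907e-05, 3.489e-06, 9.303e-06, 6.977e-06]  ψ = [2, 0, 0, 0]  (obs o_4=3)
t=5: δ = [4.038e-06, 6.056e-07, 1.615e-06, 1.211e-06]  ψ = [0, 0, 0, 0]  (obs o_5=3)
t=6: δ = [4.486e-07, 4.206e-07, 1.682e-07, 4.206e-07]  ψ = [0, 0, 0, 0]  (obs o_6=2)
backtrack: best end state = 0; path = [3, 1, 3, 2, 0, 0, 0]

path = [3, 1, 3, 2, 0, 0, 0]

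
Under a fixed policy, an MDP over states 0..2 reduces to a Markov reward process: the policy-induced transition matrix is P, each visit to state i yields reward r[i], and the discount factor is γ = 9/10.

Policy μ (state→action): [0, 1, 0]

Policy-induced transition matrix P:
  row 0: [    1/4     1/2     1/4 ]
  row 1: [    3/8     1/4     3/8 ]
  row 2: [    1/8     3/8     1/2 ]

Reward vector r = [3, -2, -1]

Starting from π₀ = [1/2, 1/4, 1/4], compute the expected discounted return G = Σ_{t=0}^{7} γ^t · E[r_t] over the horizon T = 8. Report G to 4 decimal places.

G = -1.0032

t=0: π = [0.5000, 0.2500, 0.2500], E[r] = 0.7500, γ^t·E[r] = 0.750000, running G = 0.750000
t=1: π = [0.2500, 0.4063, 0.3438], E[r] = -0.4063, γ^t·E[r] = -0.365625, running G = 0.384375
t=2: π = [0.2578, 0.3555, 0.3867], E[r] = -0.3242, γ^t·E[r] = -0.262617, running G = 0.121758
t=3: π = [0.2461, 0.3628, 0.3911], E[r] = -0.3784, γ^t·E[r] = -0.275867, running G = -0.154109
t=4: π = [0.2465, 0.3604, 0.3931], E[r] = -0.3746, γ^t·E[r] = -0.245757, running G = -0.399866
t=5: π = [0.2459, 0.3608, 0.3933], E[r] = -0.3771, γ^t·E[r] = -0.222682, running G = -0.622548
t=6: π = [0.2459, 0.3606, 0.3934], E[r] = -0.3769, γ^t·E[r] = -0.200318, running G = -0.822865
t=7: π = [0.2459, 0.3607, 0.3934], E[r] = -0.3771, γ^t·E[r] = -0.180343, running G = -1.003208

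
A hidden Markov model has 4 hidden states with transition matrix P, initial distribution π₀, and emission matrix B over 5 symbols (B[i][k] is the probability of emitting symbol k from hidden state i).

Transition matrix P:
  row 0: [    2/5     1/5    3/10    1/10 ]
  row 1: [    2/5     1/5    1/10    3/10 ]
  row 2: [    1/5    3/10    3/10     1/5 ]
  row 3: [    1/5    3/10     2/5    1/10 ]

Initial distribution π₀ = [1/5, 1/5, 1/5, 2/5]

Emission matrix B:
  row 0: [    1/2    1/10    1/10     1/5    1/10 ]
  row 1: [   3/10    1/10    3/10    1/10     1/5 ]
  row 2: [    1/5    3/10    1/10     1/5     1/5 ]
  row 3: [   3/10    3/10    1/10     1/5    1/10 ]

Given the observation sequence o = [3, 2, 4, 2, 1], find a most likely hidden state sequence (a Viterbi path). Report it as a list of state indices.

path = [3, 1, 3, 1, 3]

t=0: δ = [4.000e-02, 2.000e-02, 4.000e-02, 8.000e-02]  (obs o_0=3)
t=1: δ = [1.600e-03, 7.200e-03, 3.200e-03, 8.000e-04]  ψ = [0, 3, 3, 2]  (obs o_1=2)
t=2: δ = [2.880e-04, 2.880e-04, 1.920e-04, 2.160e-04]  ψ = [1, 1, 2, 1]  (obs o_2=4)
t=3: δ = [1.152e-05, 1.944e-05, 8.640e-06, 8.640e-06]  ψ = [0, 3, 0, 1]  (obs o_3=2)
t=4: δ = [7.776e-07, 3.888e-07, 1.037e-06, 1.750e-06]  ψ = [1, 1, 0, 1]  (obs o_4=1)
backtrack: best end state = 3; path = [3, 1, 3, 1, 3]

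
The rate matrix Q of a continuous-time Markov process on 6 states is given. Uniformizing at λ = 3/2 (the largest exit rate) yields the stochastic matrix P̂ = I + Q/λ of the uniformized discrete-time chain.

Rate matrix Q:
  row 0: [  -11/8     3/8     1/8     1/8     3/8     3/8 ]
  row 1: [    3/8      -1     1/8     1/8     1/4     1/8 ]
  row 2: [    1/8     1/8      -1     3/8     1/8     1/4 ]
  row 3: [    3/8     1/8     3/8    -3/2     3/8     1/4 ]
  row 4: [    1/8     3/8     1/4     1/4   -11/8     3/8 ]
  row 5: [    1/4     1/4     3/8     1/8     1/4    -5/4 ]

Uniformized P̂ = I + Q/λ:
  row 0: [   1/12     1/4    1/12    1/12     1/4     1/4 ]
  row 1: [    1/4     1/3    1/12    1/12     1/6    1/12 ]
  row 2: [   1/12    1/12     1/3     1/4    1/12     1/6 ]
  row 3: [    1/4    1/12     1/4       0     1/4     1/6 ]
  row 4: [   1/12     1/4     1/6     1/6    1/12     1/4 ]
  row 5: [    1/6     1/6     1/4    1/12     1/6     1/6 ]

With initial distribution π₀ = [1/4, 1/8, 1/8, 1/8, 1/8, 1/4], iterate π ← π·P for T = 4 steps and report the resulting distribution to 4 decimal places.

t=0: π = [0.2500, 0.1250, 0.1250, 0.1250, 0.1250, 0.2500]
t=1: π = [0.1458, 0.1979, 0.1875, 0.1042, 0.1771, 0.1875]
t=2: π = [0.1493, 0.2023, 0.1936, 0.1207, 0.1571, 0.1771]
t=3: π = [0.1519, 0.1997, 0.1944, 0.1186, 0.1599, 0.1753]
t=4: π = [0.1510, 0.1999, 0.1943, 0.1192, 0.1597, 0.1760]

π = [0.1510, 0.1999, 0.1943, 0.1192, 0.1597, 0.1760]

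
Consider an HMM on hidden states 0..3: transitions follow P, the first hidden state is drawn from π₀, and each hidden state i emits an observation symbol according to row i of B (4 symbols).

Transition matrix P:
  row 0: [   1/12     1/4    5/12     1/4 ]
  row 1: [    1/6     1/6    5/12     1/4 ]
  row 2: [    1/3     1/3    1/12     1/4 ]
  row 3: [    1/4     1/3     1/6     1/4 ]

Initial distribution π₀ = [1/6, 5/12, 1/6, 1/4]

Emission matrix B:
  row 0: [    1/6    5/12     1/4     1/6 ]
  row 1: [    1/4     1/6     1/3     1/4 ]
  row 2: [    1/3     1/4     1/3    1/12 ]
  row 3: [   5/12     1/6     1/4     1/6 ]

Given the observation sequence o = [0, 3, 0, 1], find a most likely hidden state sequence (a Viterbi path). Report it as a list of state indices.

path = [3, 1, 2, 0]

t=0: δ = [2.778e-02, 1.042e-01, 5.556e-02, 1.042e-01]  (obs o_0=0)
t=1: δ = [4.340e-03, 8.681e-03, 3.617e-03, 4.340e-03]  ψ = [3, 3, 1, 1]  (obs o_1=3)
t=2: δ = [2.411e-04, 3.617e-04, 1.206e-03, 9.042e-04]  ψ = [1, 1, 1, 1]  (obs o_2=0)
t=3: δ = [1.674e-04, 6.698e-05, 3.768e-05, 5.023e-05]  ψ = [2, 2, 1, 2]  (obs o_3=1)
backtrack: best end state = 0; path = [3, 1, 2, 0]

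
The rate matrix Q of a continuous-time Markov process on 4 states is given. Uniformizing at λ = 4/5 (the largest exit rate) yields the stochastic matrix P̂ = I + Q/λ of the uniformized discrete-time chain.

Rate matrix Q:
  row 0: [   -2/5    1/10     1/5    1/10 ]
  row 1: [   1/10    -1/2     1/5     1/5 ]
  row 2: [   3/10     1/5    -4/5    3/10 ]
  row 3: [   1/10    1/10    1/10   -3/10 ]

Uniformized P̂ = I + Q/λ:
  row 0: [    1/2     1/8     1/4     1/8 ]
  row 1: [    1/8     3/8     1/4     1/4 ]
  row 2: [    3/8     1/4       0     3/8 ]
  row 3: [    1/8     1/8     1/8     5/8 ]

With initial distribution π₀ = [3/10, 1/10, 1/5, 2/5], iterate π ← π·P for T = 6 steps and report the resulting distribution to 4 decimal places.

π = [0.2650, 0.1937, 0.1621, 0.3793]

t=0: π = [0.3000, 0.1000, 0.2000, 0.4000]
t=1: π = [0.2875, 0.1750, 0.1500, 0.3875]
t=2: π = [0.2703, 0.1875, 0.1641, 0.3781]
t=3: π = [0.2674, 0.1924, 0.1617, 0.3785]
t=4: π = [0.2657, 0.1933, 0.1623, 0.3787]
t=5: π = [0.2652, 0.1936, 0.1621, 0.3791]
t=6: π = [0.2650, 0.1937, 0.1621, 0.3793]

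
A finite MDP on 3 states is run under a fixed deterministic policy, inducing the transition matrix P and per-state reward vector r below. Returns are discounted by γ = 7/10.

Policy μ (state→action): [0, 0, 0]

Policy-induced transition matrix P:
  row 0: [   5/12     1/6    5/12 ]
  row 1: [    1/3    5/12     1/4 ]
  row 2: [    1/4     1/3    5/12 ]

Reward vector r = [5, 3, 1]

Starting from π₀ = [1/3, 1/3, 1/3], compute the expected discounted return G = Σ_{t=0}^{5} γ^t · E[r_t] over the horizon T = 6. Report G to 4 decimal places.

t=0: π = [0.3333, 0.3333, 0.3333], E[r] = 3.0000, γ^t·E[r] = 3.000000, running G = 3.000000
t=1: π = [0.3333, 0.3056, 0.3611], E[r] = 2.9444, γ^t·E[r] = 2.061111, running G = 5.061111
t=2: π = [0.3310, 0.3032, 0.3657], E[r] = 2.9306, γ^t·E[r] = 1.435972, running G = 6.497083
t=3: π = [0.3304, 0.3034, 0.3661], E[r] = 2.9286, γ^t·E[r] = 1.004519, running G = 7.501602
t=4: π = [0.3304, 0.3035, 0.3661], E[r] = 2.9285, γ^t·E[r] = 0.703140, running G = 8.204742
t=5: π = [0.3304, 0.3036, 0.3661], E[r] = 2.9286, γ^t·E[r] = 0.492203, running G = 8.696945

G = 8.6969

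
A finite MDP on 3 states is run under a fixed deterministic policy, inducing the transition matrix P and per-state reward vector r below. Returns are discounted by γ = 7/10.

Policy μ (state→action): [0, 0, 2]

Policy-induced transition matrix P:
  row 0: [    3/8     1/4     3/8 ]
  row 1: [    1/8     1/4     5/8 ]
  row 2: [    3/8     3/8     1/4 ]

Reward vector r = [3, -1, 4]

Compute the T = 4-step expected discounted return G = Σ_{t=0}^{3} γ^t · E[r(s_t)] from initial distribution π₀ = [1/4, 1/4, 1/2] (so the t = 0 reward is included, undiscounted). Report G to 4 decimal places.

G = 5.8277

t=0: π = [0.2500, 0.2500, 0.5000], E[r] = 2.5000, γ^t·E[r] = 2.500000, running G = 2.500000
t=1: π = [0.3125, 0.3125, 0.3750], E[r] = 2.1250, γ^t·E[r] = 1.487500, running G = 3.987500
t=2: π = [0.2969, 0.2969, 0.4063], E[r] = 2.2188, γ^t·E[r] = 1.087188, running G = 5.074688
t=3: π = [0.3008, 0.3008, 0.3984], E[r] = 2.1953, γ^t·E[r] = 0.752992, running G = 5.827680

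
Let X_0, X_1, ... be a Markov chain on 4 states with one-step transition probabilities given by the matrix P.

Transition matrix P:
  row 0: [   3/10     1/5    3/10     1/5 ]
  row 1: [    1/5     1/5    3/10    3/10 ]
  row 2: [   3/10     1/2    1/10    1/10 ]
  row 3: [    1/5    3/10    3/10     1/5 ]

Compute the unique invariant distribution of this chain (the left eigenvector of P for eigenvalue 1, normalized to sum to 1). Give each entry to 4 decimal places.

π = [0.2500, 0.2955, 0.2500, 0.2045]

Balance equations π_j = Σ_i π_i·P[i][j]:
  π_0 = 3/10·π_0 + 1/5·π_1 + 3/10·π_2 + 1/5·π_3
  π_1 = 1/5·π_0 + 1/5·π_1 + 1/2·π_2 + 3/10·π_3
  π_2 = 3/10·π_0 + 3/10·π_1 + 1/10·π_2 + 3/10·π_3
  normalize: π_0 + π_1 + π_2 + π_3 = 1
Solving the linear system gives exactly π = [1/4, 13/44, 1/4, 9/44].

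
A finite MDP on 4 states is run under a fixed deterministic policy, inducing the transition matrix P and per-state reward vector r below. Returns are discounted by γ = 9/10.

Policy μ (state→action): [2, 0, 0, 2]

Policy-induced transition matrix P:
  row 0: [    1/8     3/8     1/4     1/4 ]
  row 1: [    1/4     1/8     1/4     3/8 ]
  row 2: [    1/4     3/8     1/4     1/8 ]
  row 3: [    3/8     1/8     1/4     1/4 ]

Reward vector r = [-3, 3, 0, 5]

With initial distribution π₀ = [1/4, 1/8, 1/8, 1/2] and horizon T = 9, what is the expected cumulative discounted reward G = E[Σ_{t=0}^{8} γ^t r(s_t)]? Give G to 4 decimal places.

G = 8.3770

t=0: π = [0.2500, 0.1250, 0.1250, 0.5000], E[r] = 2.1250, γ^t·E[r] = 2.125000, running G = 2.125000
t=1: π = [0.2813, 0.2188, 0.2500, 0.2500], E[r] = 1.0625, γ^t·E[r] = 0.956250, running G = 3.081250
t=2: π = [0.2461, 0.2578, 0.2500, 0.2461], E[r] = 1.2656, γ^t·E[r] = 1.025156, running G = 4.106406
t=3: π = [0.2500, 0.2490, 0.2500, 0.2510], E[r] = 1.2520, γ^t·E[r] = 0.912674, running G = 5.019080
t=4: π = [0.2501, 0.2500, 0.2500, 0.2499], E[r] = 1.2490, γ^t·E[r] = 0.819484, running G = 5.838564
t=5: π = [0.2500, 0.2500, 0.2500, 0.2500], E[r] = 1.2502, γ^t·E[r] = 0.738221, running G = 6.576785
t=6: π = [0.2500, 0.2500, 0.2500, 0.2500], E[r] = 1.2500, γ^t·E[r] = 0.664293, running G = 7.241078
t=7: π = [0.2500, 0.2500, 0.2500, 0.2500], E[r] = 1.2500, γ^t·E[r] = 0.597870, running G = 7.838948
t=8: π = [0.2500, 0.2500, 0.2500, 0.2500], E[r] = 1.2500, γ^t·E[r] = 0.538084, running G = 8.377033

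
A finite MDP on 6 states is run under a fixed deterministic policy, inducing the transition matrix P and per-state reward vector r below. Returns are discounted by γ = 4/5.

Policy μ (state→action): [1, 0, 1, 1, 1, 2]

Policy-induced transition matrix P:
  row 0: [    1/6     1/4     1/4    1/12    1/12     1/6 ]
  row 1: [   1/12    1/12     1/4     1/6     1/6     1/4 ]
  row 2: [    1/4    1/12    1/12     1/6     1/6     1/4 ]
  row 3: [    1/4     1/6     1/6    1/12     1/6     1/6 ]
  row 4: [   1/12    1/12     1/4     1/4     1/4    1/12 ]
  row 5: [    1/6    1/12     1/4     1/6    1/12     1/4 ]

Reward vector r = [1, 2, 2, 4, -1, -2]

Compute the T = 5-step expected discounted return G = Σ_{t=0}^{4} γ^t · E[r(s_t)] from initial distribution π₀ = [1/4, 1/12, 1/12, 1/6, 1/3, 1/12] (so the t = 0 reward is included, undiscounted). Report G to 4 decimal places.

t=0: π = [0.2500, 0.0833, 0.0833, 0.1667, 0.3333, 0.0833], E[r] = 0.7500, γ^t·E[r] = 0.750000, running G = 0.750000
t=1: π = [0.1528, 0.1389, 0.2222, 0.1597, 0.1667, 0.1597], E[r] = 1.0278, γ^t·E[r] = 0.822222, running G = 1.572222
t=2: π = [0.1730, 0.1221, 0.1997, 0.1545, 0.1545, 0.1962], E[r] = 0.8877, γ^t·E[r] = 0.568148, running G = 2.140370
t=3: π = [0.1731, 0.1250, 0.2038, 0.1522, 0.1488, 0.1970], E[r] = 0.8972, γ^t·E[r] = 0.459383, running G = 2.599753
t=4: π = [0.1735, 0.1249, 0.2033, 0.1519, 0.1482, 0.1981], E[r] = 0.8933, γ^t·E[r] = 0.365914, running G = 2.965667

G = 2.9657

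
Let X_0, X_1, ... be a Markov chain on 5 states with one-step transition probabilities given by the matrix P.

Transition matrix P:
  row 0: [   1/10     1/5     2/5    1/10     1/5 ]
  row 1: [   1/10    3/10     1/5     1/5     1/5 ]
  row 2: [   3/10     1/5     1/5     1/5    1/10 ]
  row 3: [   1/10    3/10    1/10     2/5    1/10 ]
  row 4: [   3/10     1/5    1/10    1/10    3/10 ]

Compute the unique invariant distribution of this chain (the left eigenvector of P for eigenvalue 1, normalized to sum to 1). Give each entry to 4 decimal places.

Balance equations π_j = Σ_i π_i·P[i][j]:
  π_0 = 1/10·π_0 + 1/10·π_1 + 3/10·π_2 + 1/10·π_3 + 3/10·π_4
  π_1 = 1/5·π_0 + 3/10·π_1 + 1/5·π_2 + 3/10·π_3 + 1/5·π_4
  π_2 = 2/5·π_0 + 1/5·π_1 + 1/5·π_2 + 1/10·π_3 + 1/10·π_4
  π_3 = 1/10·π_0 + 1/5·π_1 + 1/5·π_2 + 2/5·π_3 + 1/10·π_4
  normalize: π_0 + π_1 + π_2 + π_3 + π_4 = 1
Solving the linear system gives exactly π = [393/2248, 551/2248, 221/1124, 463/2248, 399/2248].

π = [0.1748, 0.2451, 0.1966, 0.2060, 0.1775]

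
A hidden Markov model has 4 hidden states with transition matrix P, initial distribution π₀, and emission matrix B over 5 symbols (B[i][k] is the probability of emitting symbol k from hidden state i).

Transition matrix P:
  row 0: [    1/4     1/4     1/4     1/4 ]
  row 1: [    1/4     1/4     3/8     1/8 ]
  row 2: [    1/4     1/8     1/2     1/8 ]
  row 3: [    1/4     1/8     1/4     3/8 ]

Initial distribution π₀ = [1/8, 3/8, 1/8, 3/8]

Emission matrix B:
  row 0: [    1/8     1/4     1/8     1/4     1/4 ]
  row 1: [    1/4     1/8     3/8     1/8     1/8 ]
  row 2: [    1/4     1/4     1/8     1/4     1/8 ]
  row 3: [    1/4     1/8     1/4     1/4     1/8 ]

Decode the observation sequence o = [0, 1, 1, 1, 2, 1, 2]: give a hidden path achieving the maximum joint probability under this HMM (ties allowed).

t=0: δ = [1.562e-02, 9.375e-02, 3.125e-02, 9.375e-02]  (obs o_0=0)
t=1: δ = [5.859e-03, 2.930e-03, 8.789e-03, 4.395e-03]  ψ = [1, 1, 1, 3]  (obs o_1=1)
t=2: δ = [5.493e-04, 1.831e-04, 1.099e-03, 2.060e-04]  ψ = [2, 0, 2, 3]  (obs o_2=1)
t=3: δ = [6.866e-05, 1.717e-05, 1.373e-04, 1.717e-05]  ψ = [2, 0, 2, 0]  (obs o_3=1)
t=4: δ = [4.292e-06, 6.437e-06, 8.583e-06, 4.292e-06]  ψ = [2, 0, 2, 0]  (obs o_4=2)
t=5: δ = [5.364e-07, 2.012e-07, 1.073e-06, 2.012e-07]  ψ = [2, 1, 2, 3]  (obs o_5=1)
t=6: δ = [3.353e-08, 5.029e-08, 6.706e-08, 3.353e-08]  ψ = [2, 0, 2, 0]  (obs o_6=2)
backtrack: best end state = 2; path = [1, 2, 2, 2, 2, 2, 2]

path = [1, 2, 2, 2, 2, 2, 2]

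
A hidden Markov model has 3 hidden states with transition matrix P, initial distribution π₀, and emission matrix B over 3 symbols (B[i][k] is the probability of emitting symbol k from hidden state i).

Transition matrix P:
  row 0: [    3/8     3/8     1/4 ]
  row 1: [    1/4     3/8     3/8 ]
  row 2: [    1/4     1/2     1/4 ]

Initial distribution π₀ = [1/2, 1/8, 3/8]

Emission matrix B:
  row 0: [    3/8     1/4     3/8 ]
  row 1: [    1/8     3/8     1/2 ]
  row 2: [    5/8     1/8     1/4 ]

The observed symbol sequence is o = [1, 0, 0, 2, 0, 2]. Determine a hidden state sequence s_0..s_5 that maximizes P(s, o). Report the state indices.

path = [0, 2, 2, 1, 2, 1]

t=0: δ = [1.250e-01, 4.688e-02, 4.688e-02]  (obs o_0=1)
t=1: δ = [1.758e-02, 5.859e-03, 1.953e-02]  ψ = [0, 0, 0]  (obs o_1=0)
t=2: δ = [2.472e-03, 1.221e-03, 3.052e-03]  ψ = [0, 2, 2]  (obs o_2=0)
t=3: δ = [3.476e-04, 7.629e-04, 1.907e-04]  ψ = [0, 2, 2]  (obs o_3=2)
t=4: δ = [7.153e-05, 3.576e-05, 1.788e-04]  ψ = [1, 1, 1]  (obs o_4=0)
t=5: δ = [1.676e-05, 4.470e-05, 1.118e-05]  ψ = [2, 2, 2]  (obs o_5=2)
backtrack: best end state = 1; path = [0, 2, 2, 1, 2, 1]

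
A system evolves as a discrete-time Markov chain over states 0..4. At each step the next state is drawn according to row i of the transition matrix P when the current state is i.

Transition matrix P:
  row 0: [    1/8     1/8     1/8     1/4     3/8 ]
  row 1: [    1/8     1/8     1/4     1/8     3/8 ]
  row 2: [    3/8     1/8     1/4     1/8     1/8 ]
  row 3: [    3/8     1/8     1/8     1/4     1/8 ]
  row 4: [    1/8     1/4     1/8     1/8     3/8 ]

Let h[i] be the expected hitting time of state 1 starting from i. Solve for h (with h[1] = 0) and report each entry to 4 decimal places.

First-step conditioning: h[1] = 0; for i ≠ 1, h[i] = 1 + Σ_k P[i][k]·h[k].
  h[0] = 1 + 1/8·h[0] + 1/8·h[2] + 1/4·h[3] + 3/8·h[4]
  h[2] = 1 + 3/8·h[0] + 1/4·h[2] + 1/8·h[3] + 1/8·h[4]
  h[3] = 1 + 3/8·h[0] + 1/8·h[2] + 1/4·h[3] + 1/8·h[4]
  h[4] = 1 + 1/8·h[0] + 1/8·h[2] + 1/8·h[3] + 3/8·h[4]
Solving the 4×4 linear system over states ≠ 1 gives exactly h = [31/5, 0, 32/5, 32/5, 27/5] (h[1] = 0 is the target).

h = [6.2000, 0.0000, 6.4000, 6.4000, 5.4000]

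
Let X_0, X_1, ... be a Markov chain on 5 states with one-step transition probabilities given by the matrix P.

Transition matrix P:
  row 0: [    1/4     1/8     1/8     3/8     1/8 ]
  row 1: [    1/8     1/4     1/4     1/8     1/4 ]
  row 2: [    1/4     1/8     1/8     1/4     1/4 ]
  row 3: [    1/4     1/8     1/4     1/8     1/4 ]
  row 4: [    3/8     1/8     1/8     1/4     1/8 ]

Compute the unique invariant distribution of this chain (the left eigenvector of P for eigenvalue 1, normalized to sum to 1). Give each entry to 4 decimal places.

Balance equations π_j = Σ_i π_i·P[i][j]:
  π_0 = 1/4·π_0 + 1/8·π_1 + 1/4·π_2 + 1/4·π_3 + 3/8·π_4
  π_1 = 1/8·π_0 + 1/4·π_1 + 1/8·π_2 + 1/8·π_3 + 1/8·π_4
  π_2 = 1/8·π_0 + 1/4·π_1 + 1/8·π_2 + 1/4·π_3 + 1/8·π_4
  π_3 = 3/8·π_0 + 1/8·π_1 + 1/4·π_2 + 1/8·π_3 + 1/4·π_4
  normalize: π_0 + π_1 + π_2 + π_3 + π_4 = 1
Solving the linear system gives exactly π = [131/511, 1/7, 88/511, 120/511, 99/511].

π = [0.2564, 0.1429, 0.1722, 0.2348, 0.1937]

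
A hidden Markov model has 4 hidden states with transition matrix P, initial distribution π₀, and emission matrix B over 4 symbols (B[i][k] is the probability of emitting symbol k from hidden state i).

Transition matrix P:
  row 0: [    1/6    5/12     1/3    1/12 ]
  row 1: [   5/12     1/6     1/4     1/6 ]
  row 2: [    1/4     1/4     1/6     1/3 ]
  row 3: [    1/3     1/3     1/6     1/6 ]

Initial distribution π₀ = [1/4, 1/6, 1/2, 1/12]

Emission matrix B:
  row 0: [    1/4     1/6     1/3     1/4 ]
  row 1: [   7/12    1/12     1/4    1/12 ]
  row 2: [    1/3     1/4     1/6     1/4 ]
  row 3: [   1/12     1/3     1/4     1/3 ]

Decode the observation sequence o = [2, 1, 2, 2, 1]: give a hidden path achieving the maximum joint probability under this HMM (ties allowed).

path = [2, 3, 1, 0, 2]

t=0: δ = [8.333e-02, 4.167e-02, 8.333e-02, 2.083e-02]  (obs o_0=2)
t=1: δ = [3.472e-03, 2.894e-03, 6.944e-03, 9.259e-03]  ψ = [2, 0, 0, 2]  (obs o_1=1)
t=2: δ = [1.029e-03, 7.716e-04, 2.572e-04, 5.787e-04]  ψ = [3, 3, 3, 2]  (obs o_2=2)
t=3: δ = [1.072e-04, 1.072e-04, 5.716e-05, 3.215e-05]  ψ = [1, 0, 0, 1]  (obs o_3=2)
t=4: δ = [7.442e-06, 3.721e-06, 8.931e-06, 6.351e-06]  ψ = [1, 0, 0, 2]  (obs o_4=1)
backtrack: best end state = 2; path = [2, 3, 1, 0, 2]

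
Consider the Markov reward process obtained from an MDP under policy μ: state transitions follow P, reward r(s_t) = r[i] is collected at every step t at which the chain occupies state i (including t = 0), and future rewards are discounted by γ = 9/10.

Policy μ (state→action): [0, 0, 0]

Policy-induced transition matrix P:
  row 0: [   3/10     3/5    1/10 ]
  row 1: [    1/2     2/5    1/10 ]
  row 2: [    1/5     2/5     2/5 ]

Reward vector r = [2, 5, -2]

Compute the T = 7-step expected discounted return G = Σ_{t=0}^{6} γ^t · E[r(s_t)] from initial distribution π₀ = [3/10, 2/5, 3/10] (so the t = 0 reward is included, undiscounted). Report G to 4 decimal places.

G = 13.7526

t=0: π = [0.3000, 0.4000, 0.3000], E[r] = 2.0000, γ^t·E[r] = 2.000000, running G = 2.000000
t=1: π = [0.3500, 0.4600, 0.1900], E[r] = 2.6200, γ^t·E[r] = 2.358000, running G = 4.358000
t=2: π = [0.3730, 0.4700, 0.1570], E[r] = 2.7820, γ^t·E[r] = 2.253420, running G = 6.611420
t=3: π = [0.3783, 0.4746, 0.1471], E[r] = 2.8354, γ^t·E[r] = 2.067007, running G = 8.678427
t=4: π = [0.3802, 0.4757, 0.1441], E[r] = 2.8505, γ^t·E[r] = 1.870187, running G = 10.548613
t=5: π = [0.3807, 0.4760, 0.1432], E[r] = 2.8552, γ^t·E[r] = 1.685949, running G = 12.234563
t=6: π = [0.3809, 0.4761, 0.1430], E[r] = 2.8565, γ^t·E[r] = 1.518085, running G = 13.752648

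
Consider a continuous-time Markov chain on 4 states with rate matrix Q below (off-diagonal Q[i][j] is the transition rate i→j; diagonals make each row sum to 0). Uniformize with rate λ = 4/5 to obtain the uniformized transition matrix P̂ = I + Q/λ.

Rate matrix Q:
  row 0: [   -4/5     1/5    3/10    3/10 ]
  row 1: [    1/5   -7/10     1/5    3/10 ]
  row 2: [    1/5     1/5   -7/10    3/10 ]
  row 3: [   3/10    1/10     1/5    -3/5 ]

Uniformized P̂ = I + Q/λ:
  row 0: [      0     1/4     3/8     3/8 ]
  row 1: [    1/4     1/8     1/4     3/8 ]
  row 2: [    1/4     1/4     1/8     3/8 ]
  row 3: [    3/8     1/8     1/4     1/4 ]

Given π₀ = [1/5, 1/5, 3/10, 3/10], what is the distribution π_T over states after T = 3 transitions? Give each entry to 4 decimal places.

π = [0.2334, 0.1854, 0.2479, 0.3334]

t=0: π = [0.2000, 0.2000, 0.3000, 0.3000]
t=1: π = [0.2375, 0.1875, 0.2375, 0.3375]
t=2: π = [0.2328, 0.1844, 0.2500, 0.3328]
t=3: π = [0.2334, 0.1854, 0.2479, 0.3334]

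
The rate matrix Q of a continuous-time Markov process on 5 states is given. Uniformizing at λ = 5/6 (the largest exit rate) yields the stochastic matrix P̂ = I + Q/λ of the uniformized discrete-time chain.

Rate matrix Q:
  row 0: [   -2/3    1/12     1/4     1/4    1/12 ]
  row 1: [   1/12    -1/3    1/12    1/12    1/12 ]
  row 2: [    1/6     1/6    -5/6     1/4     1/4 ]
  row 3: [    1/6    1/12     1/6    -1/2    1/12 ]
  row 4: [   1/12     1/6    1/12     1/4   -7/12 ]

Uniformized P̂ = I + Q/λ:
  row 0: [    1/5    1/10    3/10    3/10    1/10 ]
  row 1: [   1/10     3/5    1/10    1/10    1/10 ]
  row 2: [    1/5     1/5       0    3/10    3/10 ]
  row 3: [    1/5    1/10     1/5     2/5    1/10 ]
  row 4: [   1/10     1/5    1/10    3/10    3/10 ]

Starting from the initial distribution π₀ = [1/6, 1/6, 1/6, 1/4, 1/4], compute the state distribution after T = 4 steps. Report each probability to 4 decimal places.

π = [0.1584, 0.2576, 0.1452, 0.2772, 0.1616]

t=0: π = [0.1667, 0.1667, 0.1667, 0.2500, 0.2500]
t=1: π = [0.1583, 0.2250, 0.1417, 0.2917, 0.1833]
t=2: π = [0.1592, 0.2450, 0.1467, 0.2842, 0.1650]
t=3: π = [0.1590, 0.2537, 0.1456, 0.2794, 0.1623]
t=4: π = [0.1584, 0.2576, 0.1452, 0.2772, 0.1616]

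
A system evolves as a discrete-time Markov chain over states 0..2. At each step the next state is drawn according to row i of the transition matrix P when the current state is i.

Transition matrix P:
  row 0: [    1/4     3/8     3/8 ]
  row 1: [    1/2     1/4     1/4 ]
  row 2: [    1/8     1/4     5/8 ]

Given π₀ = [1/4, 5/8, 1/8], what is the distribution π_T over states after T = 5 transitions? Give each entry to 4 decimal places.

π = [0.2647, 0.2832, 0.4520]

t=0: π = [0.2500, 0.6250, 0.1250]
t=1: π = [0.3906, 0.2813, 0.3281]
t=2: π = [0.2793, 0.2988, 0.4219]
t=3: π = [0.2720, 0.2849, 0.4431]
t=4: π = [0.2658, 0.2840, 0.4502]
t=5: π = [0.2647, 0.2832, 0.4520]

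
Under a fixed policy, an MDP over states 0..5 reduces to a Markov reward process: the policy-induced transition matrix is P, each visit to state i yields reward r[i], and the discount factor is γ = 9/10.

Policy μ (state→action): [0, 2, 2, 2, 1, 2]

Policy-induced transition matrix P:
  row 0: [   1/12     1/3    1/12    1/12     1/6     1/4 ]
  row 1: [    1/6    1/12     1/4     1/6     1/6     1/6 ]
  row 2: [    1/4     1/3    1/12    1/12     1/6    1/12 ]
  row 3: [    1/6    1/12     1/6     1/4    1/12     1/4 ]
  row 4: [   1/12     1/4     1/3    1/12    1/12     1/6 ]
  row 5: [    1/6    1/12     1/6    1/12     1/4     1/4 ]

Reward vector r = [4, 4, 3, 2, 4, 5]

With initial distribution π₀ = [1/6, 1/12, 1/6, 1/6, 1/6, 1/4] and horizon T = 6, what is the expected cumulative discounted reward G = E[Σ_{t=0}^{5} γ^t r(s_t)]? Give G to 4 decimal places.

G = 17.6656

t=0: π = [0.1667, 0.0833, 0.1667, 0.1667, 0.1667, 0.2500], E[r] = 3.7500, γ^t·E[r] = 3.750000, running G = 3.750000
t=1: π = [0.1528, 0.1944, 0.1736, 0.1181, 0.1597, 0.2014], E[r] = 3.7917, γ^t·E[r] = 3.412500, running G = 7.162500
t=2: π = [0.1551, 0.1916, 0.1823, 0.1192, 0.1603, 0.1916], E[r] = 3.7708, γ^t·E[r] = 3.054375, running G = 10.216875
t=3: π = [0.1556, 0.1944, 0.1812, 0.1192, 0.1593, 0.1903], E[r] = 3.7707, γ^t·E[r] = 2.748867, running G = 12.965742
t=4: π = [0.1555, 0.1941, 0.1814, 0.1194, 0.1593, 0.1903], E[r] = 3.7702, γ^t·E[r] = 2.473611, running G = 15.439354
t=5: π = [0.1555, 0.1941, 0.1813, 0.1194, 0.1593, 0.1903], E[r] = 3.7702, γ^t·E[r] = 2.226260, running G = 17.665613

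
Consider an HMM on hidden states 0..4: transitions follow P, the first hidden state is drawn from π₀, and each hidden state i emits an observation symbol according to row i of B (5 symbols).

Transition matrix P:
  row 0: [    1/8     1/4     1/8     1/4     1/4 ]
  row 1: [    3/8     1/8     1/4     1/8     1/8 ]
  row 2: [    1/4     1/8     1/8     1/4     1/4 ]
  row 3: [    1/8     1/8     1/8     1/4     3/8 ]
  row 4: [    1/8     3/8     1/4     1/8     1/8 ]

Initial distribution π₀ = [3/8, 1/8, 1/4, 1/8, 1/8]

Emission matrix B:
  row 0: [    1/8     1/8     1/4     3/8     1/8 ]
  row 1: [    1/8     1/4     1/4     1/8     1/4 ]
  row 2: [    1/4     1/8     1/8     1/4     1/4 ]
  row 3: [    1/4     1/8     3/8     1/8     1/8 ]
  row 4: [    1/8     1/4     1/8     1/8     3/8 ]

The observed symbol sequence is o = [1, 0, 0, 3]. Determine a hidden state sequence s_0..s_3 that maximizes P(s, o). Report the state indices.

path = [0, 4, 1, 0]

t=0: δ = [4.688e-02, 3.125e-02, 3.125e-02, 1.562e-02, 3.125e-02]  (obs o_0=1)
t=1: δ = [1.465e-03, 1.465e-03, 1.953e-03, 2.930e-03, 1.465e-03]  ψ = [1, 0, 1, 0, 0]  (obs o_1=0)
t=2: δ = [6.866e-05, 6.866e-05, 9.155e-05, 1.831e-04, 1.373e-04]  ψ = [1, 4, 1, 3, 3]  (obs o_2=0)
t=3: δ = [9.656e-06, 6.437e-06, 8.583e-06, 5.722e-06, 8.583e-06]  ψ = [1, 4, 4, 3, 3]  (obs o_3=3)
backtrack: best end state = 0; path = [0, 4, 1, 0]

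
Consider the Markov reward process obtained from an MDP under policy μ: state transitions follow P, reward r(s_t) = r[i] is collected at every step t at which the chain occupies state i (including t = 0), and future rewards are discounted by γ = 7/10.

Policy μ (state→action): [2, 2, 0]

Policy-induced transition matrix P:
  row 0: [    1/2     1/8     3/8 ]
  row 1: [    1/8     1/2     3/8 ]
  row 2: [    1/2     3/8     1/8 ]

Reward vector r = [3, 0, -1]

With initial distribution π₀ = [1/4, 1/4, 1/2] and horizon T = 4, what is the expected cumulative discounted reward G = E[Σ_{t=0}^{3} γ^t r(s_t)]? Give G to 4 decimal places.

t=0: π = [0.2500, 0.2500, 0.5000], E[r] = 0.2500, γ^t·E[r] = 0.250000, running G = 0.250000
t=1: π = [0.4063, 0.3438, 0.2500], E[r] = 0.9688, γ^t·E[r] = 0.678125, running G = 0.928125
t=2: π = [0.3711, 0.3164, 0.3125], E[r] = 0.8008, γ^t·E[r] = 0.392383, running G = 1.320508
t=3: π = [0.3813, 0.3218, 0.2969], E[r] = 0.8472, γ^t·E[r] = 0.290579, running G = 1.611086

G = 1.6111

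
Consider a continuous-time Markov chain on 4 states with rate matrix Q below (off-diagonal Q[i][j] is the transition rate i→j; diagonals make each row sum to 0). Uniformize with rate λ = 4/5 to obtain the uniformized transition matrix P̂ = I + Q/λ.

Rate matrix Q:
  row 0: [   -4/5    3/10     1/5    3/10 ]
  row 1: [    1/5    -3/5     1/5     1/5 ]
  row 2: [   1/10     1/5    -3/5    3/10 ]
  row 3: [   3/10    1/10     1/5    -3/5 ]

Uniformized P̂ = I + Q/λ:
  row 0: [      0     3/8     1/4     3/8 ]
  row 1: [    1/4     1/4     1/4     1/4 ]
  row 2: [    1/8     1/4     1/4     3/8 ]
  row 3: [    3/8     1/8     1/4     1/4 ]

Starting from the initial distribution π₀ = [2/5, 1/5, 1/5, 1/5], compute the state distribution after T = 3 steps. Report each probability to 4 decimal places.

t=0: π = [0.4000, 0.2000, 0.2000, 0.2000]
t=1: π = [0.1500, 0.2750, 0.2500, 0.3250]
t=2: π = [0.2219, 0.2281, 0.2500, 0.3000]
t=3: π = [0.2008, 0.2402, 0.2500, 0.3090]

π = [0.2008, 0.2402, 0.2500, 0.3090]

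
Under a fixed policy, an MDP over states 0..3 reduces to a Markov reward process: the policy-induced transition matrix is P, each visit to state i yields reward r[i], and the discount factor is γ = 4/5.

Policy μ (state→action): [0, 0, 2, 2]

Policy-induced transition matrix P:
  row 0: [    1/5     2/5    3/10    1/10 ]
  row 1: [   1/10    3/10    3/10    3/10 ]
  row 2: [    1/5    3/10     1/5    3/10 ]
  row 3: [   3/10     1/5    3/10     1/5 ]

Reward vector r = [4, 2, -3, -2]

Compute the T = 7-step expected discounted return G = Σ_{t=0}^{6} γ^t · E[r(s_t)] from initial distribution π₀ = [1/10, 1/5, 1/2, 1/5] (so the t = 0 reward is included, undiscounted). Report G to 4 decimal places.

G = -0.8448

t=0: π = [0.1000, 0.2000, 0.5000, 0.2000], E[r] = -1.1000, γ^t·E[r] = -1.100000, running G = -1.100000
t=1: π = [0.2000, 0.2900, 0.2500, 0.2600], E[r] = 0.1100, γ^t·E[r] = 0.088000, running G = -1.012000
t=2: π = [0.1970, 0.2940, 0.2750, 0.2340], E[r] = 0.0830, γ^t·E[r] = 0.053120, running G = -0.958880
t=3: π = [0.1940, 0.2963, 0.2725, 0.2372], E[r] = 0.0767, γ^t·E[r] = 0.039270, running G = -0.919610
t=4: π = [0.1941, 0.2957, 0.2728, 0.2375], E[r] = 0.0745, γ^t·E[r] = 0.030519, running G = -0.889090
t=5: π = [0.1942, 0.2957, 0.2727, 0.2374], E[r] = 0.0750, γ^t·E[r] = 0.024576, running G = -0.864515
t=6: π = [0.1942, 0.2957, 0.2727, 0.2374], E[r] = 0.0750, γ^t·E[r] = 0.019670, running G = -0.844845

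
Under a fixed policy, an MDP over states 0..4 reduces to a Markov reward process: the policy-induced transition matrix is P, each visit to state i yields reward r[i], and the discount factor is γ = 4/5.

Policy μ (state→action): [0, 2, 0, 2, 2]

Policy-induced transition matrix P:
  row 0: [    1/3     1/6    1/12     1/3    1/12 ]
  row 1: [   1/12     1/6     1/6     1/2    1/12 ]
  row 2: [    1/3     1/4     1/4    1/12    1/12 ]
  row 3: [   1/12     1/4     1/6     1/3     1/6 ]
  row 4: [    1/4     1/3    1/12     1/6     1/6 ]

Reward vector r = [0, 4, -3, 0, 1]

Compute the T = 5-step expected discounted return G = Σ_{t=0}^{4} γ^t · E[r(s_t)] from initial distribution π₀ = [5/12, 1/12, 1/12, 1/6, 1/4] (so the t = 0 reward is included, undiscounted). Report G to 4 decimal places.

t=0: π = [0.4167, 0.0833, 0.0833, 0.1667, 0.2500], E[r] = 0.3333, γ^t·E[r] = 0.333333, running G = 0.333333
t=1: π = [0.2500, 0.2292, 0.1181, 0.2847, 0.1181], E[r] = 0.6806, γ^t·E[r] = 0.544444, running G = 0.877778
t=2: π = [0.1950, 0.2199, 0.1458, 0.3223, 0.1169], E[r] = 0.5590, γ^t·E[r] = 0.357778, running G = 1.235556
t=3: π = [0.1880, 0.2252, 0.1528, 0.3140, 0.1199], E[r] = 0.5621, γ^t·E[r] = 0.287802, running G = 1.523358
t=4: π = [0.1885, 0.2256, 0.1537, 0.3127, 0.1195], E[r] = 0.5605, γ^t·E[r] = 0.229593, running G = 1.752951

G = 1.7530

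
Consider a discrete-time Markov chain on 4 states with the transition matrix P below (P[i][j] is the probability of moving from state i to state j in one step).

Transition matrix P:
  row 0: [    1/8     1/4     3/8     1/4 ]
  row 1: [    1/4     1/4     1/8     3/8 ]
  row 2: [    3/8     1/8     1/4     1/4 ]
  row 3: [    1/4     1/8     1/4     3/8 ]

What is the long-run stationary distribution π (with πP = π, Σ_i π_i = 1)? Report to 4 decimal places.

π = [0.2510, 0.1787, 0.2590, 0.3112]

Balance equations π_j = Σ_i π_i·P[i][j]:
  π_0 = 1/8·π_0 + 1/4·π_1 + 3/8·π_2 + 1/4·π_3
  π_1 = 1/4·π_0 + 1/4·π_1 + 1/8·π_2 + 1/8·π_3
  π_2 = 3/8·π_0 + 1/8·π_1 + 1/4·π_2 + 1/4·π_3
  normalize: π_0 + π_1 + π_2 + π_3 = 1
Solving the linear system gives exactly π = [125/498, 89/498, 43/166, 155/498].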